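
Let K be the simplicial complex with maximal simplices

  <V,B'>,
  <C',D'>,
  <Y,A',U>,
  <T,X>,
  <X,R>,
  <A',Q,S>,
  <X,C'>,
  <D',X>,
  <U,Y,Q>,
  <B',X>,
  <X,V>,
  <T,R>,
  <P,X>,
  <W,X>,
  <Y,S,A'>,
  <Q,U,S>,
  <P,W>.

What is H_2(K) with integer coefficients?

H_2 = 0.

We work with the vertex ordering P < Q < R < S < T < U < V < W < X < Y < A' < B' < C' < D'. The simplices of K, each written with vertices in increasing order, are:

  0-simplices (14): [P], [Q], [R], [S], [T], [U], [V], [W], [X], [Y], [A'], [B'], [C'], [D']
  1-simplices (22): (22 of them)
  2-simplices (5): [Q,S,U], [Q,S,A'], [Q,U,Y], [S,Y,A'], [U,Y,A']

so the chain groups are C_0 ≅ Z^14, C_1 ≅ Z^22, C_2 ≅ Z^5.

∂_1: C_1 → C_0 maps an edge to its endpoints' difference, ∂[p,q] = q − p. For instance
  ∂[S,U] = [U] − [S].
This gives a 14×22 integer matrix of rank 12; reducing to Smith normal form yields diagonal entries (1,1,1,1,1,1,1,1,1,1,1,1).

The boundary map ∂_2: C_2 → C_1 sends each 2-simplex [p,q,r] to [q,r] − [p,r] + [p,q]. For instance
  ∂[Q,S,U] = [S,U] − [Q,U] + [Q,S],
  ∂[Q,U,Y] = [U,Y] − [Q,Y] + [Q,U].
The resulting 22×5 matrix has rank 5, and its Smith normal form has invariant factors (1,1,1,1,1).

From H_k ≅ ker(∂_k) / im(∂_{k+1}) we obtain:

  H_2: rank ker ∂_2 − rank ∂_3 = (5 − 5) − 0 = 0, and there is no ∂_3, so H_2 ≅ 0.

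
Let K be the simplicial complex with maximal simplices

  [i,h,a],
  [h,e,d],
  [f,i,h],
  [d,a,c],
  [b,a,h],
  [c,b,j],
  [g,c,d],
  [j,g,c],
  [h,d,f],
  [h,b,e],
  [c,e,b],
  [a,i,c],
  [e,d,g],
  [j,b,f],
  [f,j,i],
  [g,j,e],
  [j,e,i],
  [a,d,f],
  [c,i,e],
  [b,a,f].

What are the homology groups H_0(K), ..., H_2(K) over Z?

K has 10 vertices, 30 edges, 20 triangles.
rank ∂_0 = 0, rank ∂_1 = 9 ⇒ b_0 = 10 − 0 − 9 = 1; all invariant factors of ∂_1 are 1 so no torsion. So H_0 ≅ Z.
rank ∂_1 = 9, rank ∂_2 = 20 ⇒ b_1 = 30 − 9 − 20 = 1; ∂_2 has invariant factor(s) [2] giving torsion. So H_1 ≅ Z ⊕ Z/2.
rank ∂_2 = 20, rank ∂_3 = 0 ⇒ b_2 = 20 − 20 − 0 = 0. So H_2 ≅ 0.

H_0 = Z,  H_1 = Z ⊕ Z/2,  H_2 = 0.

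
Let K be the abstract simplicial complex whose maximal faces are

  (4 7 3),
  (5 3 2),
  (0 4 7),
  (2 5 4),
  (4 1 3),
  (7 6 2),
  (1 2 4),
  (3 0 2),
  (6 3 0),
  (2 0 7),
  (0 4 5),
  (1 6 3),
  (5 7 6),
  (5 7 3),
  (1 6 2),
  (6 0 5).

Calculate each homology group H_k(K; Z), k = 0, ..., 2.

Fix the vertex order 0 < 1 < 2 < 3 < 4 < 5 < 6 < 7 and write every simplex with vertices in increasing order. Then dim K = 2 and the simplices of K are:

  0-simplices (8): [0], [1], [2], [3], [4], [5], [6], [7]
  1-simplices (24): (24 of them)
  2-simplices (16): [0,2,3], [0,2,7], [0,3,6], [0,4,5], [0,4,7], [0,5,6], [1,2,4], [1,2,6], [1,3,4], [1,3,6], [2,3,5], [2,4,5], [2,6,7], [3,4,7], [3,5,7], [5,6,7]

giving chain groups C_0 ≅ Z^8, C_1 ≅ Z^24, C_2 ≅ Z^16.

∂_1: C_1 → C_0 sends each edge [p,q] (with p < q) to q − p.
This gives a 8×24 integer matrix of rank 7; reducing to Smith normal form yields diagonal entries (1,1,1,1,1,1,1).

∂_2: C_2 → C_1 maps a triangle to the signed sum of its edges. For instance
  ∂[0,3,6] = [3,6] − [0,6] + [0,3],
  ∂[3,4,7] = [4,7] − [3,7] + [3,4].
The resulting 24×16 matrix has rank 15, and its Smith normal form has invariant factors (1,1,1,1,1,1,1,1,1,1,1,1,1,1,1).

From H_k ≅ ker(∂_k) / im(∂_{k+1}) we obtain:

  H_0: rank C_0 − rank ∂_1 = 8 − 7 = 1, and the invariant factors of ∂_1 are all 1, so H_0 = Z.
  H_1: rank ker ∂_1 − rank ∂_2 = (24 − 7) − 15 = 2, and the invariant factors of ∂_2 are all 1, so H_1 = Z^2.
  H_2: rank ker ∂_2 − rank ∂_3 = (16 − 15) − 0 = 1, and there is no ∂_3, so H_2 = Z.

H_0 = Z,  H_1 = Z^2,  H_2 = Z.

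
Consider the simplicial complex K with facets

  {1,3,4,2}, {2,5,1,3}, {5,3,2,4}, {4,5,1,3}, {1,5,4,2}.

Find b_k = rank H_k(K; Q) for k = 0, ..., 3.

b_0 = 1, b_1 = 0, b_2 = 0, b_3 = 1.

Fix the vertex order 1 < 2 < 3 < 4 < 5 and write every simplex with vertices in increasing order. Then dim K = 3 and the simplices of K are:

  0-simplices (5): [1], [2], [3], [4], [5]
  1-simplices (10): [1,2], [1,3], [1,4], [1,5], [2,3], [2,4], [2,5], [3,4], [3,5], [4,5]
  2-simplices (10): [1,2,3], [1,2,4], [1,2,5], [1,3,4], [1,3,5], [1,4,5], [2,3,4], [2,3,5], [2,4,5], [3,4,5]
  3-simplices (5): [1,2,3,4], [1,2,3,5], [1,2,4,5], [1,3,4,5], [2,3,4,5]

Hence C_0 ≅ Z^5, C_1 ≅ Z^10, C_2 ≅ Z^10, C_3 ≅ Z^5.

∂_1: C_1 → C_0 maps an edge to its endpoints' difference, ∂[p,q] = q − p. For instance
  ∂[3,4] = [4] − [3].
The resulting 5×10 matrix has rank 4, and its Smith normal form has invariant factors (1,1,1,1).

The boundary map ∂_2: C_2 → C_1 maps a triangle to the signed sum of its edges. For instance
  ∂[3,4,5] = [4,5] − [3,5] + [3,4],
  ∂[1,3,4] = [3,4] − [1,4] + [1,3].
As a 10×10 matrix over Z this has rank 6, with invariant factors (1,1,1,1,1,1).

The boundary map ∂_3: C_3 → C_2 sends each 3-simplex σ to the alternating sum Σ_i (−1)^i (σ with its i-th vertex removed). For instance
  ∂[1,2,3,5] = [2,3,5] − [1,3,5] + [1,2,5] − [1,2,3],
  ∂[1,3,4,5] = [3,4,5] − [1,4,5] + [1,3,5] − [1,3,4].
The resulting 10×5 matrix has rank 4, and its Smith normal form has invariant factors (1,1,1,1).

From H_k ≅ ker(∂_k) / im(∂_{k+1}) we obtain:

  H_0: rank C_0 − rank ∂_1 = 5 − 4 = 1, and the invariant factors of ∂_1 are all 1, so H_0 = Z.
  H_1: rank ker ∂_1 − rank ∂_2 = (10 − 4) − 6 = 0, and the invariant factors of ∂_2 are all 1, so H_1 = 0.
  H_2: rank ker ∂_2 − rank ∂_3 = (10 − 6) − 4 = 0, and the invariant factors of ∂_3 are all 1, so H_2 = 0.
  H_3: rank ker ∂_3 − rank ∂_4 = (5 − 4) − 0 = 1, and there is no ∂_4, so H_3 = Z.

Hence the Betti numbers are b_0 = 1, b_1 = 0, b_2 = 0, b_3 = 1.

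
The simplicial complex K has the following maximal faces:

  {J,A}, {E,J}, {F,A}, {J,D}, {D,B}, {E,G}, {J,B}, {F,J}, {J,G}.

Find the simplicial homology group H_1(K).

Fix the vertex order A < B < D < E < F < G < J and write every simplex with vertices in increasing order. Then dim K = 1 and the simplices of K are:

  0-simplices (7): A, B, D, E, F, G, J
  1-simplices (9): AF, AJ, BD, BJ, DJ, EG, EJ, FJ, GJ

Hence C_0 ≅ Z^7, C_1 ≅ Z^9.

Boundary ∂_1: C_1 → C_0 sends each edge [p,q] (with p < q) to q − p. For instance
  ∂GJ = J − G.
The 7×9 boundary matrix has rank 6 and Smith normal form diag(1,1,1,1,1,1).

Computing H_k = (kernel of ∂_k) / (image of ∂_{k+1}):

  H_1: rank ker ∂_1 − rank ∂_2 = (9 − 6) − 0 = 3, and there is no ∂_2, so H_1 ≅ Z^3.

H_1 ≅ Z^3.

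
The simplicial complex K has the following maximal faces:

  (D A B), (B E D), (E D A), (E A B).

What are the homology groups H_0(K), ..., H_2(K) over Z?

Fix the vertex order A < B < D < E and write every simplex with vertices in increasing order. Then dim K = 2 and the simplices of K are:

  0-simplices (4): A, B, D, E
  1-simplices (6): AB, AD, AE, BD, BE, DE
  2-simplices (4): ABD, ABE, ADE, BDE

so the chain groups are C_0 ≅ Z^4, C_1 ≅ Z^6, C_2 ≅ Z^4.

Boundary ∂_1: C_1 → C_0 maps an edge to its endpoints' difference, ∂[p,q] = q − p. For instance
  ∂BD = D − B.
The resulting 4×6 matrix has rank 3, and its Smith normal form has invariant factors (1,1,1).

∂_2: C_2 → C_1 maps a triangle to the signed sum of its edges. For instance
  ∂ADE = DE − AE + AD,
  ∂ABE = BE − AE + AB.
The 6×4 boundary matrix has rank 3 and Smith normal form diag(1,1,1).

Reading off H_k = ker ∂_k / im ∂_{k+1}:

  H_0: rank C_0 − rank ∂_1 = 4 − 3 = 1, and the invariant factors of ∂_1 are all 1, so H_0 = Z.
  H_1: rank ker ∂_1 − rank ∂_2 = (6 − 3) − 3 = 0, and the invariant factors of ∂_2 are all 1, so H_1 = 0.
  H_2: rank ker ∂_2 − rank ∂_3 = (4 − 3) − 0 = 1, and there is no ∂_3, so H_2 = Z.

H_0 ≅ Z,  H_1 = 0,  H_2 ≅ Z.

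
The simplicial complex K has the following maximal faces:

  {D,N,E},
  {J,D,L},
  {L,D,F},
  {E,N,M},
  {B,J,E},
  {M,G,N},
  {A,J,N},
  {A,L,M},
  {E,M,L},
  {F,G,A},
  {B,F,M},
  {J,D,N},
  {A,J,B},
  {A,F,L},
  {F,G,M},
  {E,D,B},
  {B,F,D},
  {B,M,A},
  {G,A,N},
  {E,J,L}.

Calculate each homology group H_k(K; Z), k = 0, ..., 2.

We work with the vertex ordering A < B < D < E < F < G < J < L < M < N. The simplices of K, each written with vertices in increasing order, are:

  0-simplices (10): A, B, D, E, F, G, J, L, M, N
  1-simplices (30): AB, AF, AG, AJ, AL, AM, AN, BD, BE, BF, BJ, BM, DE, DF, DJ, DL, DN, EJ, EL, EM, EN, FG, FL, FM, GM, GN, JL, JN, LM, MN
  2-simplices (20): ABJ, ABM, AFG, AFL, AGN, AJN, ALM, BDE, BDF, BEJ, BFM, DEN, DFL, DJL, DJN, EJL, ELM, EMN, FGM, GMN

giving chain groups C_0 ≅ Z^10, C_1 ≅ Z^30, C_2 ≅ Z^20.

Boundary ∂_1: C_1 → C_0 is given by ∂[p,q] = [q] − [p].
This gives a 10×30 integer matrix of rank 9; reducing to Smith normal form yields diagonal entries (1,1,1,1,1,1,1,1,1).

Boundary ∂_2: C_2 → C_1 maps a triangle to the signed sum of its edges. For instance
  ∂AFG = FG − AG + AF,
  ∂GMN = MN − GN + GM.
This gives a 30×20 integer matrix of rank 20; reducing to Smith normal form yields diagonal entries (1,1,1,1,1,1,1,1,1,1,1,1,1,1,1,1,1,1,1,2).

From H_k ≅ ker(∂_k) / im(∂_{k+1}) we obtain:

  H_0: rank C_0 − rank ∂_1 = 10 − 9 = 1, and the invariant factors of ∂_1 are all 1, so H_0 ≅ Z.
  H_1: rank ker ∂_1 − rank ∂_2 = (30 − 9) − 20 = 1, and ∂_2 has invariant factor 2 > 1, so H_1 ≅ Z ⊕ Z/2Z.
  H_2: rank ker ∂_2 − rank ∂_3 = (20 − 20) − 0 = 0, and there is no ∂_3, so H_2 ≅ 0.

H_0 ≅ Z,  H_1 ≅ Z ⊕ Z/2Z,  H_2 = 0.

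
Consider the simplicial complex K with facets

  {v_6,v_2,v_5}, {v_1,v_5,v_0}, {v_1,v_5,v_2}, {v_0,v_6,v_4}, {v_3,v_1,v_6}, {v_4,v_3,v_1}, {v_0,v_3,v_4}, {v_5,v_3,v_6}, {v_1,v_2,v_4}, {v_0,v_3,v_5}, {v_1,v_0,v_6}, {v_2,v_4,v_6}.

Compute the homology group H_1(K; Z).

We work with the vertex ordering v_0 < v_1 < v_2 < v_3 < v_4 < v_5 < v_6. The simplices of K, each written with vertices in increasing order, are:

  0-simplices (7): [v_0], [v_1], [v_2], [v_3], [v_4], [v_5], [v_6]
  1-simplices (18): (18 of them)
  2-simplices (12): (12 of them)

giving chain groups C_0 ≅ Z^7, C_1 ≅ Z^18, C_2 ≅ Z^12.

∂_1: C_1 → C_0 sends each edge [p,q] (with p < q) to q − p.
As a 7×18 matrix over Z this has rank 6, with invariant factors (1,1,1,1,1,1).

∂_2: C_2 → C_1 sends each 2-simplex [p,q,r] to [q,r] − [p,r] + [p,q]. For instance
  ∂[v_2,v_5,v_6] = [v_5,v_6] − [v_2,v_6] + [v_2,v_5],
  ∂[v_0,v_1,v_6] = [v_1,v_6] − [v_0,v_6] + [v_0,v_1].
As a 18×12 matrix over Z this has rank 12, with invariant factors (1,1,1,1,1,1,1,1,1,1,1,2).

Computing H_k = (kernel of ∂_k) / (image of ∂_{k+1}):

  H_1: rank ker ∂_1 − rank ∂_2 = (18 − 6) − 12 = 0, and ∂_2 has invariant factor 2 > 1, so H_1 = Z/2.

(K is a triangulation of the real projective plane RP^2.)

H_1 = Z/2.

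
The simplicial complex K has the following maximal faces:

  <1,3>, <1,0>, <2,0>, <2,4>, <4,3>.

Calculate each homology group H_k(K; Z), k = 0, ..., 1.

H_0 ≅ Z,  H_1 ≅ Z.

K has 5 vertices, 5 edges.
rank ∂_0 = 0, rank ∂_1 = 4 ⇒ b_0 = 5 − 0 − 4 = 1; all invariant factors of ∂_1 are 1 so no torsion. So H_0 ≅ Z.
rank ∂_1 = 4, rank ∂_2 = 0 ⇒ b_1 = 5 − 4 − 0 = 1. So H_1 ≅ Z.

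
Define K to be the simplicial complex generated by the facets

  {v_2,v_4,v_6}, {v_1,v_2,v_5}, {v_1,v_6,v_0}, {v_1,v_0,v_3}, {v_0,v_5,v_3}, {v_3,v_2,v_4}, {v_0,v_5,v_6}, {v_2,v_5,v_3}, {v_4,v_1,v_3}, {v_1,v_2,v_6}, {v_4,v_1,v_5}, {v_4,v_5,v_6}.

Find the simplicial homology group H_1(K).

H_1 ≅ Z/2.

Order the vertices as v_0 < v_1 < v_2 < v_3 < v_4 < v_5 < v_6. Listing each simplex with vertices in this order, K has dimension 2 with simplices:

  0-simplices (7): [v_0], [v_1], [v_2], [v_3], [v_4], [v_5], [v_6]
  1-simplices (18): (18 of them)
  2-simplices (12): (12 of them)

so the chain groups are C_0 ≅ Z^7, C_1 ≅ Z^18, C_2 ≅ Z^12.

The boundary map ∂_1: C_1 → C_0 is given by ∂[p,q] = [q] − [p].
This gives a 7×18 integer matrix of rank 6; reducing to Smith normal form yields diagonal entries (1,1,1,1,1,1).

The boundary map ∂_2: C_2 → C_1 maps a triangle to the signed sum of its edges. For instance
  ∂[v_0,v_1,v_3] = [v_1,v_3] − [v_0,v_3] + [v_0,v_1],
  ∂[v_1,v_2,v_5] = [v_2,v_5] − [v_1,v_5] + [v_1,v_2].
As a 18×12 matrix over Z this has rank 12, with invariant factors (1,1,1,1,1,1,1,1,1,1,1,2).

Reading off H_k = ker ∂_k / im ∂_{k+1}:

  H_1: rank ker ∂_1 − rank ∂_2 = (18 − 6) − 12 = 0, and ∂_2 has invariant factor 2 > 1, so H_1 = Z/2.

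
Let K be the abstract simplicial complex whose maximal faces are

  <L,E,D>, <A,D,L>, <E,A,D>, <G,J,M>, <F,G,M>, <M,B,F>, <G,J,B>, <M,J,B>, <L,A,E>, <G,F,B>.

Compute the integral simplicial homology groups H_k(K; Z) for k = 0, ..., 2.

H_0 = Z^2,  H_1 = 0,  H_2 = Z^2.

Take the total order A < B < D < E < F < G < J < L < M on the vertex set. Then K (dimension 2) consists of the simplices:

  0-simplices (9): A, B, D, E, F, G, J, L, M
  1-simplices (15): AD, AE, AL, BF, BG, BJ, BM, DE, DL, EL, FG, FM, GJ, GM, JM
  2-simplices (10): ADE, ADL, AEL, BFG, BFM, BGJ, BJM, DEL, FGM, GJM

Hence C_0 ≅ Z^9, C_1 ≅ Z^15, C_2 ≅ Z^10.

∂_1: C_1 → C_0 sends each edge [p,q] (with p < q) to q − p. For instance
  ∂AD = D − A.
As a 9×15 matrix over Z this has rank 7, with invariant factors (1,1,1,1,1,1,1).

∂_2: C_2 → C_1 acts by ∂[p,q,r] = [q,r] − [p,r] + [p,q]. For instance
  ∂GJM = JM − GM + GJ,
  ∂DEL = EL − DL + DE.
As a 15×10 matrix over Z this has rank 8, with invariant factors (1,1,1,1,1,1,1,1).

From H_k ≅ ker(∂_k) / im(∂_{k+1}) we obtain:

  H_0: rank C_0 − rank ∂_1 = 9 − 7 = 2, and the invariant factors of ∂_1 are all 1, so H_0 ≅ Z^2.
  H_1: rank ker ∂_1 − rank ∂_2 = (15 − 7) − 8 = 0, and the invariant factors of ∂_2 are all 1, so H_1 ≅ 0.
  H_2: rank ker ∂_2 − rank ∂_3 = (10 − 8) − 0 = 2, and there is no ∂_3, so H_2 ≅ Z^2.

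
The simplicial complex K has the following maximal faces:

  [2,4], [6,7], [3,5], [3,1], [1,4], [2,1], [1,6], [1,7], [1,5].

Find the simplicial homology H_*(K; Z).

We work with the vertex ordering 1 < 2 < 3 < 4 < 5 < 6 < 7. The simplices of K, each written with vertices in increasing order, are:

  0-simplices (7): [1], [2], [3], [4], [5], [6], [7]
  1-simplices (9): [1,2], [1,3], [1,4], [1,5], [1,6], [1,7], [2,4], [3,5], [6,7]

giving chain groups C_0 ≅ Z^7, C_1 ≅ Z^9.

∂_1: C_1 → C_0 sends each edge [p,q] (with p < q) to q − p. For instance
  ∂[1,5] = [5] − [1].
As a 7×9 matrix over Z this has rank 6, with invariant factors (1,1,1,1,1,1).

Computing H_k = (kernel of ∂_k) / (image of ∂_{k+1}):

  H_0: rank C_0 − rank ∂_1 = 7 − 6 = 1, and the invariant factors of ∂_1 are all 1, so H_0 ≅ Z.
  H_1: rank ker ∂_1 − rank ∂_2 = (9 − 6) − 0 = 3, and there is no ∂_2, so H_1 ≅ Z^3.

H_0 = Z,  H_1 = Z^3.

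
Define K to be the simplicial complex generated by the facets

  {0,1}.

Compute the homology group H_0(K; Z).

Take the total order 0 < 1 on the vertex set. Then K (dimension 1) consists of the simplices:

  0-simplices (2): [0], [1]
  1-simplices (1): [0,1]

giving chain groups C_0 ≅ Z^2, C_1 ≅ Z^1.

∂_1: C_1 → C_0 is given by ∂[p,q] = [q] − [p].
The 2×1 boundary matrix has rank 1 and Smith normal form diag(1).

Now H_k = ker ∂_k / im ∂_{k+1}, so:

  H_0: rank C_0 − rank ∂_1 = 2 − 1 = 1, and the invariant factors of ∂_1 are all 1, so H_0 = Z.

H_0 = Z.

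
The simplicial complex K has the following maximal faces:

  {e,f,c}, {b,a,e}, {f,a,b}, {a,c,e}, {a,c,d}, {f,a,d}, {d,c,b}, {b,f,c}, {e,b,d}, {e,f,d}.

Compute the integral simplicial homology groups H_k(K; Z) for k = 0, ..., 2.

We work with the vertex ordering a < b < c < d < e < f. The simplices of K, each written with vertices in increasing order, are:

  0-simplices (6): a, b, c, d, e, f
  1-simplices (15): ab, ac, ad, ae, af, bc, bd, be, bf, cd, ce, cf, de, df, ef
  2-simplices (10): abe, abf, acd, ace, adf, bcd, bcf, bde, cef, def

Hence C_0 ≅ Z^6, C_1 ≅ Z^15, C_2 ≅ Z^10.

The boundary map ∂_1: C_1 → C_0 maps an edge to its endpoints' difference, ∂[p,q] = q − p. For instance
  ∂bf = f − b.
The 6×15 boundary matrix has rank 5 and Smith normal form diag(1,1,1,1,1).

Boundary ∂_2: C_2 → C_1 acts by ∂[p,q,r] = [q,r] − [p,r] + [p,q]. For instance
  ∂abf = bf − af + ab,
  ∂bcd = cd − bd + bc.
As a 15×10 matrix over Z this has rank 10, with invariant factors (1,1,1,1,1,1,1,1,1,2).

Now H_k = ker ∂_k / im ∂_{k+1}, so:

  H_0: rank C_0 − rank ∂_1 = 6 − 5 = 1, and the invariant factors of ∂_1 are all 1, so H_0 ≅ Z.
  H_1: rank ker ∂_1 − rank ∂_2 = (15 − 5) − 10 = 0, and ∂_2 has invariant factor 2 > 1, so H_1 ≅ Z/2.
  H_2: rank ker ∂_2 − rank ∂_3 = (10 − 10) − 0 = 0, and there is no ∂_3, so H_2 ≅ 0.

H_0 = Z,  H_1 = Z/2,  H_2 = 0.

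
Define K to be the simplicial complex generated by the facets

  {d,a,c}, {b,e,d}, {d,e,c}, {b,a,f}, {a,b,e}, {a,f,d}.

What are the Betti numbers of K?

b_0 = 1, b_1 = 1, b_2 = 0.

We work with the vertex ordering a < b < c < d < e < f. The simplices of K, each written with vertices in increasing order, are:

  0-simplices (6): a, b, c, d, e, f
  1-simplices (12): ab, ac, ad, ae, af, bd, be, bf, cd, ce, de, df
  2-simplices (6): abe, abf, acd, adf, bde, cde

giving chain groups C_0 ≅ Z^6, C_1 ≅ Z^12, C_2 ≅ Z^6.

Boundary ∂_1: C_1 → C_0 is given by ∂[p,q] = [q] − [p].
This gives a 6×12 integer matrix of rank 5; reducing to Smith normal form yields diagonal entries (1,1,1,1,1).

∂_2: C_2 → C_1 maps a triangle to the signed sum of its edges. For instance
  ∂cde = de − ce + cd,
  ∂abe = be − ae + ab.
The resulting 12×6 matrix has rank 6, and its Smith normal form has invariant factors (1,1,1,1,1,1).

Now H_k = ker ∂_k / im ∂_{k+1}, so:

  H_0: rank C_0 − rank ∂_1 = 6 − 5 = 1, and the invariant factors of ∂_1 are all 1, so H_0 = Z.
  H_1: rank ker ∂_1 − rank ∂_2 = (12 − 5) − 6 = 1, and the invariant factors of ∂_2 are all 1, so H_1 = Z.
  H_2: rank ker ∂_2 − rank ∂_3 = (6 − 6) − 0 = 0, and there is no ∂_3, so H_2 = 0.

Hence the Betti numbers are b_0 = 1, b_1 = 1, b_2 = 0.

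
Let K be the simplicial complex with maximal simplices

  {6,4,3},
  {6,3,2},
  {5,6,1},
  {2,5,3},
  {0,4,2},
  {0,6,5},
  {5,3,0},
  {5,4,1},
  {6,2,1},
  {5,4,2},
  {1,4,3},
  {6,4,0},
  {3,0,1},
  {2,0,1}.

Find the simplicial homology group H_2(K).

H_2 = Z.

Order the vertices as 0 < 1 < 2 < 3 < 4 < 5 < 6. Listing each simplex with vertices in this order, K has dimension 2 with simplices:

  0-simplices (7): [0], [1], [2], [3], [4], [5], [6]
  1-simplices (21): [0,1], [0,2], [0,3], [0,4], [0,5], [0,6], [1,2], [1,3], [1,4], [1,5], [1,6], [2,3], [2,4], [2,5], [2,6], [3,4], [3,5], [3,6], [4,5], [4,6], [5,6]
  2-simplices (14): [0,1,2], [0,1,3], [0,2,4], [0,3,5], [0,4,6], [0,5,6], [1,2,6], [1,3,4], [1,4,5], [1,5,6], [2,3,5], [2,3,6], [2,4,5], [3,4,6]

giving chain groups C_0 ≅ Z^7, C_1 ≅ Z^21, C_2 ≅ Z^14.

Boundary ∂_1: C_1 → C_0 is given by ∂[p,q] = [q] − [p].
The 7×21 boundary matrix has rank 6 and Smith normal form diag(1,1,1,1,1,1).

∂_2: C_2 → C_1 maps a triangle to the signed sum of its edges. For instance
  ∂[0,1,2] = [1,2] − [0,2] + [0,1],
  ∂[1,2,6] = [2,6] − [1,6] + [1,2].
The resulting 21×14 matrix has rank 13, and its Smith normal form has invariant factors (1,1,1,1,1,1,1,1,1,1,1,1,1).

Computing H_k = (kernel of ∂_k) / (image of ∂_{k+1}):

  H_2: rank ker ∂_2 − rank ∂_3 = (14 − 13) − 0 = 1, and there is no ∂_3, so H_2 = Z.

(K is a triangulation of the torus T^2.)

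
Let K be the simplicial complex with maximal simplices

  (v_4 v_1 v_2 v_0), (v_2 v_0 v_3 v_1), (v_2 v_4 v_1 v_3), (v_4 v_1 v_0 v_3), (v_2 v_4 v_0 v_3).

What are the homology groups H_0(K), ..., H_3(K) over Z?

Order the vertices as v_0 < v_1 < v_2 < v_3 < v_4. Listing each simplex with vertices in this order, K has dimension 3 with simplices:

  0-simplices (5): [v_0], [v_1], [v_2], [v_3], [v_4]
  1-simplices (10): [v_0,v_1], [v_0,v_2], [v_0,v_3], [v_0,v_4], [v_1,v_2], [v_1,v_3], [v_1,v_4], [v_2,v_3], [v_2,v_4], [v_3,v_4]
  2-simplices (10): [v_0,v_1,v_2], [v_0,v_1,v_3], [v_0,v_1,v_4], [v_0,v_2,v_3], [v_0,v_2,v_4], [v_0,v_3,v_4], [v_1,v_2,v_3], [v_1,v_2,v_4], [v_1,v_3,v_4], [v_2,v_3,v_4]
  3-simplices (5): [v_0,v_1,v_2,v_3], [v_0,v_1,v_2,v_4], [v_0,v_1,v_3,v_4], [v_0,v_2,v_3,v_4], [v_1,v_2,v_3,v_4]

Hence C_0 ≅ Z^5, C_1 ≅ Z^10, C_2 ≅ Z^10, C_3 ≅ Z^5.

∂_1: C_1 → C_0 is given by ∂[p,q] = [q] − [p]. For instance
  ∂[v_1,v_3] = [v_3] − [v_1].
As a 5×10 matrix over Z this has rank 4, with invariant factors (1,1,1,1).

The boundary map ∂_2: C_2 → C_1 maps a triangle to the signed sum of its edges. For instance
  ∂[v_2,v_3,v_4] = [v_3,v_4] − [v_2,v_4] + [v_2,v_3],
  ∂[v_0,v_2,v_4] = [v_2,v_4] − [v_0,v_4] + [v_0,v_2].
The 10×10 boundary matrix has rank 6 and Smith normal form diag(1,1,1,1,1,1).

The boundary map ∂_3: C_3 → C_2 sends each 3-simplex σ to the alternating sum Σ_i (−1)^i (σ with its i-th vertex removed). For instance
  ∂[v_0,v_2,v_3,v_4] = [v_2,v_3,v_4] − [v_0,v_3,v_4] + [v_0,v_2,v_4] − [v_0,v_2,v_3],
  ∂[v_1,v_2,v_3,v_4] = [v_2,v_3,v_4] − [v_1,v_3,v_4] + [v_1,v_2,v_4] − [v_1,v_2,v_3].
The resulting 10×5 matrix has rank 4, and its Smith normal form has invariant factors (1,1,1,1).

Now H_k = ker ∂_k / im ∂_{k+1}, so:

  H_0: rank C_0 − rank ∂_1 = 5 − 4 = 1, and the invariant factors of ∂_1 are all 1, so H_0 = Z.
  H_1: rank ker ∂_1 − rank ∂_2 = (10 − 4) − 6 = 0, and the invariant factors of ∂_2 are all 1, so H_1 = 0.
  H_2: rank ker ∂_2 − rank ∂_3 = (10 − 6) − 4 = 0, and the invariant factors of ∂_3 are all 1, so H_2 = 0.
  H_3: rank ker ∂_3 − rank ∂_4 = (5 − 4) − 0 = 1, and there is no ∂_4, so H_3 = Z.

H_0 ≅ Z,  H_1 = 0,  H_2 = 0,  H_3 ≅ Z.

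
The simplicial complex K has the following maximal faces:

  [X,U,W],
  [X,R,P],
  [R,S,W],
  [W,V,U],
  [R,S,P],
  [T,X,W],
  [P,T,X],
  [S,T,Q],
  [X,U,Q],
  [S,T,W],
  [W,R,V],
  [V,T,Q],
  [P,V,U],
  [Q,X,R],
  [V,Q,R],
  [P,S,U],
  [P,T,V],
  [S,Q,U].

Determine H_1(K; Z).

Fix the vertex order P < Q < R < S < T < U < V < W < X and write every simplex with vertices in increasing order. Then dim K = 2 and the simplices of K are:

  0-simplices (9): P, Q, R, S, T, U, V, W, X
  1-simplices (27): PR, PS, PT, PU, PV, PX, QR, QS, QT, QU, QV, QX, RS, RV, RW, RX, ST, SU, SW, TV, TW, TX, UV, UW, UX, VW, WX
  2-simplices (18): PRS, PRX, PSU, PTV, PTX, PUV, QRV, QRX, QST, QSU, QTV, QUX, RSW, RVW, STW, TWX, UVW, UWX

Hence C_0 ≅ Z^9, C_1 ≅ Z^27, C_2 ≅ Z^18.

The boundary map ∂_1: C_1 → C_0 maps an edge to its endpoints' difference, ∂[p,q] = q − p. For instance
  ∂PR = R − P.
This gives a 9×27 integer matrix of rank 8; reducing to Smith normal form yields diagonal entries (1,1,1,1,1,1,1,1).

The boundary map ∂_2: C_2 → C_1 acts by ∂[p,q,r] = [q,r] − [p,r] + [p,q]. For instance
  ∂QSU = SU − QU + QS,
  ∂PSU = SU − PU + PS.
The resulting 27×18 matrix has rank 17, and its Smith normal form has invariant factors (1,1,1,1,1,1,1,1,1,1,1,1,1,1,1,1,1).

From H_k ≅ ker(∂_k) / im(∂_{k+1}) we obtain:

  H_1: rank ker ∂_1 − rank ∂_2 = (27 − 8) − 17 = 2, and the invariant factors of ∂_2 are all 1, so H_1 = Z^2.

H_1 ≅ Z^2.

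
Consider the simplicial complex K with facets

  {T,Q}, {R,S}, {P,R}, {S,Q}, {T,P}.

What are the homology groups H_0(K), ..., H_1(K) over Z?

Order the vertices as P < Q < R < S < T. Listing each simplex with vertices in this order, K has dimension 1 with simplices:

  0-simplices (5): P, Q, R, S, T
  1-simplices (5): PR, PT, QS, QT, RS

Hence C_0 ≅ Z^5, C_1 ≅ Z^5.

The boundary map ∂_1: C_1 → C_0 maps an edge to its endpoints' difference, ∂[p,q] = q − p.
This gives a 5×5 integer matrix of rank 4; reducing to Smith normal form yields diagonal entries (1,1,1,1).

From H_k ≅ ker(∂_k) / im(∂_{k+1}) we obtain:

  H_0: rank C_0 − rank ∂_1 = 5 − 4 = 1, and the invariant factors of ∂_1 are all 1, so H_0 ≅ Z.
  H_1: rank ker ∂_1 − rank ∂_2 = (5 − 4) − 0 = 1, and there is no ∂_2, so H_1 ≅ Z.

As a check, the Euler characteristic is 5 − 5 = 0, which agrees with 1 − 1 = 0.

H_0 ≅ Z,  H_1 ≅ Z.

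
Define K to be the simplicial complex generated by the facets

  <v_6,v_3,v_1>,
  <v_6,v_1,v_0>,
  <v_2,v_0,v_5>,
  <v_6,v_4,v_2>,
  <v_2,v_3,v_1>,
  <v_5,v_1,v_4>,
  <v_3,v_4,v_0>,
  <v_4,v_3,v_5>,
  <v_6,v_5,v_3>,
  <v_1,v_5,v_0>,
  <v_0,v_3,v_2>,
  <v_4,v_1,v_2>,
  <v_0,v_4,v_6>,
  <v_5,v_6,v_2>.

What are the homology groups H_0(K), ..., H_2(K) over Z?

Fix the vertex order v_0 < v_1 < v_2 < v_3 < v_4 < v_5 < v_6 and write every simplex with vertices in increasing order. Then dim K = 2 and the simplices of K are:

  0-simplices (7): [v_0], [v_1], [v_2], [v_3], [v_4], [v_5], [v_6]
  1-simplices (21): (21 of them)
  2-simplices (14): (14 of them)

giving chain groups C_0 ≅ Z^7, C_1 ≅ Z^21, C_2 ≅ Z^14.

∂_1: C_1 → C_0 maps an edge to its endpoints' difference, ∂[p,q] = q − p.
As a 7×21 matrix over Z this has rank 6, with invariant factors (1,1,1,1,1,1).

Boundary ∂_2: C_2 → C_1 maps a triangle to the signed sum of its edges. For instance
  ∂[v_3,v_5,v_6] = [v_5,v_6] − [v_3,v_6] + [v_3,v_5],
  ∂[v_0,v_1,v_6] = [v_1,v_6] − [v_0,v_6] + [v_0,v_1].
As a 21×14 matrix over Z this has rank 13, with invariant factors (1,1,1,1,1,1,1,1,1,1,1,1,1).

From H_k ≅ ker(∂_k) / im(∂_{k+1}) we obtain:

  H_0: rank C_0 − rank ∂_1 = 7 − 6 = 1, and the invariant factors of ∂_1 are all 1, so H_0 = Z.
  H_1: rank ker ∂_1 − rank ∂_2 = (21 − 6) − 13 = 2, and the invariant factors of ∂_2 are all 1, so H_1 = Z^2.
  H_2: rank ker ∂_2 − rank ∂_3 = (14 − 13) − 0 = 1, and there is no ∂_3, so H_2 = Z.

H_0 ≅ Z,  H_1 ≅ Z^2,  H_2 ≅ Z.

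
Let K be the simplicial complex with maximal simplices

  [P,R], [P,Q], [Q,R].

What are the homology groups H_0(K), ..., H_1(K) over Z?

Take the total order P < Q < R on the vertex set. Then K (dimension 1) consists of the simplices:

  0-simplices (3): P, Q, R
  1-simplices (3): PQ, PR, QR

Hence C_0 ≅ Z^3, C_1 ≅ Z^3.

∂_1: C_1 → C_0 is given by ∂[p,q] = [q] − [p].
As a 3×3 matrix over Z this has rank 2, with invariant factors (1,1).

From H_k ≅ ker(∂_k) / im(∂_{k+1}) we obtain:

  H_0: rank C_0 − rank ∂_1 = 3 − 2 = 1, and the invariant factors of ∂_1 are all 1, so H_0 = Z.
  H_1: rank ker ∂_1 − rank ∂_2 = (3 − 2) − 0 = 1, and there is no ∂_2, so H_1 = Z.

(K is a triangulation of the circle S^1.)

H_0 = Z,  H_1 = Z.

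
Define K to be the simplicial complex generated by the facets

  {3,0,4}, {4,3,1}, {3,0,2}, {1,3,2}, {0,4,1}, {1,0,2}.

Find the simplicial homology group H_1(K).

We work with the vertex ordering 0 < 1 < 2 < 3 < 4. The simplices of K, each written with vertices in increasing order, are:

  0-simplices (5): [0], [1], [2], [3], [4]
  1-simplices (9): [0,1], [0,2], [0,3], [0,4], [1,2], [1,3], [1,4], [2,3], [3,4]
  2-simplices (6): [0,1,2], [0,1,4], [0,2,3], [0,3,4], [1,2,3], [1,3,4]

so the chain groups are C_0 ≅ Z^5, C_1 ≅ Z^9, C_2 ≅ Z^6.

∂_1: C_1 → C_0 maps an edge to its endpoints' difference, ∂[p,q] = q − p.
This gives a 5×9 integer matrix of rank 4; reducing to Smith normal form yields diagonal entries (1,1,1,1).

∂_2: C_2 → C_1 sends each 2-simplex [p,q,r] to [q,r] − [p,r] + [p,q]. For instance
  ∂[1,3,4] = [3,4] − [1,4] + [1,3],
  ∂[1,2,3] = [2,3] − [1,3] + [1,2].
The resulting 9×6 matrix has rank 5, and its Smith normal form has invariant factors (1,1,1,1,1).

Computing H_k = (kernel of ∂_k) / (image of ∂_{k+1}):

  H_1: rank ker ∂_1 − rank ∂_2 = (9 − 4) − 5 = 0, and the invariant factors of ∂_2 are all 1, so H_1 = 0.

H_1 = 0.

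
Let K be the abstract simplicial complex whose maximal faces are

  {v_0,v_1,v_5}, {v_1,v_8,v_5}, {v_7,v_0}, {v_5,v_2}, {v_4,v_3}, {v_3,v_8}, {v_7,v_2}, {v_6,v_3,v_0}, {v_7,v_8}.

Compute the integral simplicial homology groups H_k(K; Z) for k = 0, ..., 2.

Fix the vertex order v_0 < v_1 < v_2 < v_3 < v_4 < v_5 < v_6 < v_7 < v_8 and write every simplex with vertices in increasing order. Then dim K = 2 and the simplices of K are:

  0-simplices (9): [v_0], [v_1], [v_2], [v_3], [v_4], [v_5], [v_6], [v_7], [v_8]
  1-simplices (14): [v_0,v_1], [v_0,v_3], [v_0,v_5], [v_0,v_6], [v_0,v_7], [v_1,v_5], [v_1,v_8], [v_2,v_5], [v_2,v_7], [v_3,v_4], [v_3,v_6], [v_3,v_8], [v_5,v_8], [v_7,v_8]
  2-simplices (3): [v_0,v_1,v_5], [v_0,v_3,v_6], [v_1,v_5,v_8]

Hence C_0 ≅ Z^9, C_1 ≅ Z^14, C_2 ≅ Z^3.

The boundary map ∂_1: C_1 → C_0 sends each edge [p,q] (with p < q) to q − p. For instance
  ∂[v_3,v_4] = [v_4] − [v_3].
The resulting 9×14 matrix has rank 8, and its Smith normal form has invariant factors (1,1,1,1,1,1,1,1).

The boundary map ∂_2: C_2 → C_1 acts by ∂[p,q,r] = [q,r] − [p,r] + [p,q]. For instance
  ∂[v_0,v_1,v_5] = [v_1,v_5] − [v_0,v_5] + [v_0,v_1],
  ∂[v_0,v_3,v_6] = [v_3,v_6] − [v_0,v_6] + [v_0,v_3].
As a 14×3 matrix over Z this has rank 3, with invariant factors (1,1,1).

From H_k ≅ ker(∂_k) / im(∂_{k+1}) we obtain:

  H_0: rank C_0 − rank ∂_1 = 9 − 8 = 1, and the invariant factors of ∂_1 are all 1, so H_0 ≅ Z.
  H_1: rank ker ∂_1 − rank ∂_2 = (14 − 8) − 3 = 3, and the invariant factors of ∂_2 are all 1, so H_1 ≅ Z^3.
  H_2: rank ker ∂_2 − rank ∂_3 = (3 − 3) − 0 = 0, and there is no ∂_3, so H_2 ≅ 0.

As a check, the Euler characteristic is 9 − 14 + 3 = -2, which agrees with 1 − 3 + 0 = -2.

H_0 ≅ Z,  H_1 ≅ Z^3,  H_2 = 0.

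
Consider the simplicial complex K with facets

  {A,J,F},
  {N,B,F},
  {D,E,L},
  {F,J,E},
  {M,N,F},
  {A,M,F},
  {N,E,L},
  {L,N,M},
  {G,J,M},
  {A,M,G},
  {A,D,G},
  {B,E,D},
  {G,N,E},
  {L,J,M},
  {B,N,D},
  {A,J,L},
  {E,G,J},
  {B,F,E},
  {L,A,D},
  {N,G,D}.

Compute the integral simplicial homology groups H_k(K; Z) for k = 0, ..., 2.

H_0 = Z,  H_1 = Z × Z/2,  H_2 = 0.

Fix the vertex order A < B < D < E < F < G < J < L < M < N and write every simplex with vertices in increasing order. Then dim K = 2 and the simplices of K are:

  0-simplices (10): A, B, D, E, F, G, J, L, M, N
  1-simplices (30): AD, AF, AG, AJ, AL, AM, BD, BE, BF, BN, DE, DG, DL, DN, EF, EG, EJ, EL, EN, FJ, FM, FN, GJ, GM, GN, JL, JM, LM, LN, MN
  2-simplices (20): ADG, ADL, AFJ, AFM, AGM, AJL, BDE, BDN, BEF, BFN, DEL, DGN, EFJ, EGJ, EGN, ELN, FMN, GJM, JLM, LMN

Hence C_0 ≅ Z^10, C_1 ≅ Z^30, C_2 ≅ Z^20.

Boundary ∂_1: C_1 → C_0 maps an edge to its endpoints' difference, ∂[p,q] = q − p. For instance
  ∂FM = M − F.
The resulting 10×30 matrix has rank 9, and its Smith normal form has invariant factors (1,1,1,1,1,1,1,1,1).

The boundary map ∂_2: C_2 → C_1 sends each 2-simplex [p,q,r] to [q,r] − [p,r] + [p,q]. For instance
  ∂DGN = GN − DN + DG,
  ∂ADL = DL − AL + AD.
The 30×20 boundary matrix has rank 20 and Smith normal form diag(1,1,1,1,1,1,1,1,1,1,1,1,1,1,1,1,1,1,1,2).

Reading off H_k = ker ∂_k / im ∂_{k+1}:

  H_0: rank C_0 − rank ∂_1 = 10 − 9 = 1, and the invariant factors of ∂_1 are all 1, so H_0 = Z.
  H_1: rank ker ∂_1 − rank ∂_2 = (30 − 9) − 20 = 1, and ∂_2 has invariant factor 2 > 1, so H_1 = Z × Z/2.
  H_2: rank ker ∂_2 − rank ∂_3 = (20 − 20) − 0 = 0, and there is no ∂_3, so H_2 = 0.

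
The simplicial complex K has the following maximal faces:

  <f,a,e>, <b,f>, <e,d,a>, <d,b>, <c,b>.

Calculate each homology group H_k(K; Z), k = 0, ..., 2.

Order the vertices as a < b < c < d < e < f. Listing each simplex with vertices in this order, K has dimension 2 with simplices:

  0-simplices (6): a, b, c, d, e, f
  1-simplices (8): ad, ae, af, bc, bd, bf, de, ef
  2-simplices (2): ade, aef

Hence C_0 ≅ Z^6, C_1 ≅ Z^8, C_2 ≅ Z^2.

The boundary map ∂_1: C_1 → C_0 sends each edge [p,q] (with p < q) to q − p.
As a 6×8 matrix over Z this has rank 5, with invariant factors (1,1,1,1,1).

∂_2: C_2 → C_1 maps a triangle to the signed sum of its edges. For instance
  ∂aef = ef − af + ae,
  ∂ade = de − ae + ad.
The resulting 8×2 matrix has rank 2, and its Smith normal form has invariant factors (1,1).

Now H_k = ker ∂_k / im ∂_{k+1}, so:

  H_0: rank C_0 − rank ∂_1 = 6 − 5 = 1, and the invariant factors of ∂_1 are all 1, so H_0 = Z.
  H_1: rank ker ∂_1 − rank ∂_2 = (8 − 5) − 2 = 1, and the invariant factors of ∂_2 are all 1, so H_1 = Z.
  H_2: rank ker ∂_2 − rank ∂_3 = (2 − 2) − 0 = 0, and there is no ∂_3, so H_2 = 0.

H_0 ≅ Z,  H_1 ≅ Z,  H_2 = 0.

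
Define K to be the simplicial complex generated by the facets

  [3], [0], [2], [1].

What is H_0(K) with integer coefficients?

H_0 ≅ Z^4.

Order the vertices as 0 < 1 < 2 < 3. Listing each simplex with vertices in this order, K has dimension 0 with simplices:

  0-simplices (4): [0], [1], [2], [3]

so the chain groups are C_0 ≅ Z^4.

Now H_k = ker ∂_k / im ∂_{k+1}, so:

  H_0: rank C_0 − rank ∂_1 = 4 − 0 = 4, and there is no ∂_1, so H_0 ≅ Z^4.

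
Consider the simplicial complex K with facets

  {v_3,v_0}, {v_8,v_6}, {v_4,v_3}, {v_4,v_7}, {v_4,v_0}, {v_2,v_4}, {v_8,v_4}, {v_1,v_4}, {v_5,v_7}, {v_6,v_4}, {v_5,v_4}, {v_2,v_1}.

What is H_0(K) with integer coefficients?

Fix the vertex order v_0 < v_1 < v_2 < v_3 < v_4 < v_5 < v_6 < v_7 < v_8 and write every simplex with vertices in increasing order. Then dim K = 1 and the simplices of K are:

  0-simplices (9): [v_0], [v_1], [v_2], [v_3], [v_4], [v_5], [v_6], [v_7], [v_8]
  1-simplices (12): [v_0,v_3], [v_0,v_4], [v_1,v_2], [v_1,v_4], [v_2,v_4], [v_3,v_4], [v_4,v_5], [v_4,v_6], [v_4,v_7], [v_4,v_8], [v_5,v_7], [v_6,v_8]

Hence C_0 ≅ Z^9, C_1 ≅ Z^12.

The boundary map ∂_1: C_1 → C_0 sends each edge [p,q] (with p < q) to q − p. For instance
  ∂[v_4,v_6] = [v_6] − [v_4].
The 9×12 boundary matrix has rank 8 and Smith normal form diag(1,1,1,1,1,1,1,1).

Now H_k = ker ∂_k / im ∂_{k+1}, so:

  H_0: rank C_0 − rank ∂_1 = 9 − 8 = 1, and the invariant factors of ∂_1 are all 1, so H_0 ≅ Z.

H_0 = Z.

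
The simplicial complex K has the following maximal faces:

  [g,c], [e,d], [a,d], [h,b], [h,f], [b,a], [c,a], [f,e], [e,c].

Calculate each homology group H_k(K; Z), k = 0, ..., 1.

We work with the vertex ordering a < b < c < d < e < f < g < h. The simplices of K, each written with vertices in increasing order, are:

  0-simplices (8): a, b, c, d, e, f, g, h
  1-simplices (9): ab, ac, ad, bh, ce, cg, de, ef, fh

Hence C_0 ≅ Z^8, C_1 ≅ Z^9.

The boundary map ∂_1: C_1 → C_0 maps an edge to its endpoints' difference, ∂[p,q] = q − p. For instance
  ∂ac = c − a.
The resulting 8×9 matrix has rank 7, and its Smith normal form has invariant factors (1,1,1,1,1,1,1).

Now H_k = ker ∂_k / im ∂_{k+1}, so:

  H_0: rank C_0 − rank ∂_1 = 8 − 7 = 1, and the invariant factors of ∂_1 are all 1, so H_0 = Z.
  H_1: rank ker ∂_1 − rank ∂_2 = (9 − 7) − 0 = 2, and there is no ∂_2, so H_1 = Z^2.

H_0 ≅ Z,  H_1 ≅ Z^2.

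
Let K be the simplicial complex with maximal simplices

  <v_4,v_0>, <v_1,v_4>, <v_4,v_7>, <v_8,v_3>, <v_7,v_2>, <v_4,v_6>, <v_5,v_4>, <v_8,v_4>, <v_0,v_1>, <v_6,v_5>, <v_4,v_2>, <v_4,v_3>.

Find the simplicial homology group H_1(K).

Fix the vertex order v_0 < v_1 < v_2 < v_3 < v_4 < v_5 < v_6 < v_7 < v_8 and write every simplex with vertices in increasing order. Then dim K = 1 and the simplices of K are:

  0-simplices (9): [v_0], [v_1], [v_2], [v_3], [v_4], [v_5], [v_6], [v_7], [v_8]
  1-simplices (12): [v_0,v_1], [v_0,v_4], [v_1,v_4], [v_2,v_4], [v_2,v_7], [v_3,v_4], [v_3,v_8], [v_4,v_5], [v_4,v_6], [v_4,v_7], [v_4,v_8], [v_5,v_6]

Hence C_0 ≅ Z^9, C_1 ≅ Z^12.

Boundary ∂_1: C_1 → C_0 sends each edge [p,q] (with p < q) to q − p.
The resulting 9×12 matrix has rank 8, and its Smith normal form has invariant factors (1,1,1,1,1,1,1,1).

Reading off H_k = ker ∂_k / im ∂_{k+1}:

  H_1: rank ker ∂_1 − rank ∂_2 = (12 − 8) − 0 = 4, and there is no ∂_2, so H_1 ≅ Z^4.

H_1 = Z^4.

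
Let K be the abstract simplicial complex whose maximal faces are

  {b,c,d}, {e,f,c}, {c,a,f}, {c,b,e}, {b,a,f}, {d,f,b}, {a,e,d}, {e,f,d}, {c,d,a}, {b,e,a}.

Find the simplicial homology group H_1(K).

Order the vertices as a < b < c < d < e < f. Listing each simplex with vertices in this order, K has dimension 2 with simplices:

  0-simplices (6): a, b, c, d, e, f
  1-simplices (15): ab, ac, ad, ae, af, bc, bd, be, bf, cd, ce, cf, de, df, ef
  2-simplices (10): abe, abf, acd, acf, ade, bcd, bce, bdf, cef, def

Hence C_0 ≅ Z^6, C_1 ≅ Z^15, C_2 ≅ Z^10.

Boundary ∂_1: C_1 → C_0 maps an edge to its endpoints' difference, ∂[p,q] = q − p.
The 6×15 boundary matrix has rank 5 and Smith normal form diag(1,1,1,1,1).

The boundary map ∂_2: C_2 → C_1 sends each 2-simplex [p,q,r] to [q,r] − [p,r] + [p,q]. For instance
  ∂ade = de − ae + ad,
  ∂cef = ef − cf + ce.
This gives a 15×10 integer matrix of rank 10; reducing to Smith normal form yields diagonal entries (1,1,1,1,1,1,1,1,1,2).

Computing H_k = (kernel of ∂_k) / (image of ∂_{k+1}):

  H_1: rank ker ∂_1 − rank ∂_2 = (15 − 5) − 10 = 0, and ∂_2 has invariant factor 2 > 1, so H_1 = Z/2.

H_1 ≅ Z/2.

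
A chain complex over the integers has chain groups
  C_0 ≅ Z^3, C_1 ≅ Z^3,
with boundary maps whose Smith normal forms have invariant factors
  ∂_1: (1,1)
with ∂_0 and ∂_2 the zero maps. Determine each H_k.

H_0 ≅ Z,  H_1 ≅ Z.

H_0: b_0 = 3 − 0 − 2 = 1; torsion from ∂_1 factors > 1: none. So H_0 ≅ Z.
H_1: b_1 = 3 − 2 − 0 = 1; torsion from ∂_2 factors > 1: none. So H_1 ≅ Z.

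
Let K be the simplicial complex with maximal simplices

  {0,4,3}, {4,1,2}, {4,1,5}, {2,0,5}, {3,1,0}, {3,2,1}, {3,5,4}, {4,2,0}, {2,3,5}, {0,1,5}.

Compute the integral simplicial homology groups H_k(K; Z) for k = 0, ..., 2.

We work with the vertex ordering 0 < 1 < 2 < 3 < 4 < 5. The simplices of K, each written with vertices in increasing order, are:

  0-simplices (6): [0], [1], [2], [3], [4], [5]
  1-simplices (15): [0,1], [0,2], [0,3], [0,4], [0,5], [1,2], [1,3], [1,4], [1,5], [2,3], [2,4], [2,5], [3,4], [3,5], [4,5]
  2-simplices (10): [0,1,3], [0,1,5], [0,2,4], [0,2,5], [0,3,4], [1,2,3], [1,2,4], [1,4,5], [2,3,5], [3,4,5]

so the chain groups are C_0 ≅ Z^6, C_1 ≅ Z^15, C_2 ≅ Z^10.

∂_1: C_1 → C_0 sends each edge [p,q] (with p < q) to q − p. For instance
  ∂[0,1] = [1] − [0].
The resulting 6×15 matrix has rank 5, and its Smith normal form has invariant factors (1,1,1,1,1).

The boundary map ∂_2: C_2 → C_1 maps a triangle to the signed sum of its edges. For instance
  ∂[3,4,5] = [4,5] − [3,5] + [3,4],
  ∂[0,3,4] = [3,4] − [0,4] + [0,3].
The 15×10 boundary matrix has rank 10 and Smith normal form diag(1,1,1,1,1,1,1,1,1,2).

Computing H_k = (kernel of ∂_k) / (image of ∂_{k+1}):

  H_0: rank C_0 − rank ∂_1 = 6 − 5 = 1, and the invariant factors of ∂_1 are all 1, so H_0 = Z.
  H_1: rank ker ∂_1 − rank ∂_2 = (15 − 5) − 10 = 0, and ∂_2 has invariant factor 2 > 1, so H_1 = Z_2.
  H_2: rank ker ∂_2 − rank ∂_3 = (10 − 10) − 0 = 0, and there is no ∂_3, so H_2 = 0.

As a check, the Euler characteristic is 6 − 15 + 10 = 1, which agrees with 1 − 0 + 0 = 1.
(K is a triangulation of the real projective plane RP^2.)

H_0 = Z,  H_1 = Z_2,  H_2 = 0.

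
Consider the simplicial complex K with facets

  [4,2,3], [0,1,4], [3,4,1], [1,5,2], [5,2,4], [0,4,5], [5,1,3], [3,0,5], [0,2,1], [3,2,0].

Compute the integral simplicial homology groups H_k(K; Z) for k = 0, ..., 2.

H_0 ≅ Z,  H_1 ≅ Z/2,  H_2 = 0.

Fix the vertex order 0 < 1 < 2 < 3 < 4 < 5 and write every simplex with vertices in increasing order. Then dim K = 2 and the simplices of K are:

  0-simplices (6): [0], [1], [2], [3], [4], [5]
  1-simplices (15): [0,1], [0,2], [0,3], [0,4], [0,5], [1,2], [1,3], [1,4], [1,5], [2,3], [2,4], [2,5], [3,4], [3,5], [4,5]
  2-simplices (10): [0,1,2], [0,1,4], [0,2,3], [0,3,5], [0,4,5], [1,2,5], [1,3,4], [1,3,5], [2,3,4], [2,4,5]

giving chain groups C_0 ≅ Z^6, C_1 ≅ Z^15, C_2 ≅ Z^10.

∂_1: C_1 → C_0 sends each edge [p,q] (with p < q) to q − p.
The 6×15 boundary matrix has rank 5 and Smith normal form diag(1,1,1,1,1).

Boundary ∂_2: C_2 → C_1 acts by ∂[p,q,r] = [q,r] − [p,r] + [p,q]. For instance
  ∂[1,2,5] = [2,5] − [1,5] + [1,2],
  ∂[0,1,4] = [1,4] − [0,4] + [0,1].
The resulting 15×10 matrix has rank 10, and its Smith normal form has invariant factors (1,1,1,1,1,1,1,1,1,2).

Computing H_k = (kernel of ∂_k) / (image of ∂_{k+1}):

  H_0: rank C_0 − rank ∂_1 = 6 − 5 = 1, and the invariant factors of ∂_1 are all 1, so H_0 ≅ Z.
  H_1: rank ker ∂_1 − rank ∂_2 = (15 − 5) − 10 = 0, and ∂_2 has invariant factor 2 > 1, so H_1 ≅ Z/2.
  H_2: rank ker ∂_2 − rank ∂_3 = (10 − 10) − 0 = 0, and there is no ∂_3, so H_2 ≅ 0.

As a check, the Euler characteristic is 6 − 15 + 10 = 1, which agrees with 1 − 0 + 0 = 1.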